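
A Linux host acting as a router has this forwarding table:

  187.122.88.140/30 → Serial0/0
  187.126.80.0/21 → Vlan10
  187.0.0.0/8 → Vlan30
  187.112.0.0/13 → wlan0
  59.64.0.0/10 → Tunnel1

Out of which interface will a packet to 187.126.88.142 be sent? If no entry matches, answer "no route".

Routes whose prefix contains 187.126.88.142:
  187.0.0.0/8 (187.0.0.0 - 187.255.255.255) -> Vlan30
More-specific entries that do NOT match:
  187.122.88.140/30 (187.122.88.140 - 187.122.88.143) does not contain 187.126.88.142
  187.126.80.0/21 (187.126.80.0 - 187.126.87.255) does not contain 187.126.88.142
  187.112.0.0/13 (187.112.0.0 - 187.119.255.255) does not contain 187.126.88.142
  59.64.0.0/10 (59.64.0.0 - 59.127.255.255) does not contain 187.126.88.142
Longest matching prefix is /8 -> interface Vlan30.

Vlan30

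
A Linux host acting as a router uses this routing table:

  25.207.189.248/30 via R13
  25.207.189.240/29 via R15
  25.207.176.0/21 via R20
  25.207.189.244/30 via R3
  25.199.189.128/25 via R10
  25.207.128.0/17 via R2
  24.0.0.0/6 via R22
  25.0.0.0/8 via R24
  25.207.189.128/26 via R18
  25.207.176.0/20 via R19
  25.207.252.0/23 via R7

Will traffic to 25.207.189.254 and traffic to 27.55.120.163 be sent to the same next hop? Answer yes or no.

25.207.189.254: longest match 25.207.176.0/20 -> R19
27.55.120.163: longest match 24.0.0.0/6 -> R22

no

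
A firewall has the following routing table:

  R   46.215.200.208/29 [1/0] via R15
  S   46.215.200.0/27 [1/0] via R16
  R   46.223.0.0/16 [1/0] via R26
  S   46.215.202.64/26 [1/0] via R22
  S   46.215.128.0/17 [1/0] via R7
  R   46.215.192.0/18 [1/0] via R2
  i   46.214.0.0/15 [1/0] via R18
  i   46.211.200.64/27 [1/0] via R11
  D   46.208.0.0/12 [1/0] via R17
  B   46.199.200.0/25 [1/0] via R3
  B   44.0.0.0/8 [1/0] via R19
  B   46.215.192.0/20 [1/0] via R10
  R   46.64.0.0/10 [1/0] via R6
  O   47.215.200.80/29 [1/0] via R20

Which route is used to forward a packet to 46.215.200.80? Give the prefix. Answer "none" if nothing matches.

Entries matching 46.215.200.80:
  46.208.0.0/12 (46.208.0.0 - 46.223.255.255)
  46.214.0.0/15 (46.214.0.0 - 46.215.255.255)
  46.215.128.0/17 (46.215.128.0 - 46.215.255.255)
  46.215.192.0/18 (46.215.192.0 - 46.215.255.255)
  46.215.192.0/20 (46.215.192.0 - 46.215.207.255)
Most specific is 46.215.192.0/20.

46.215.192.0/20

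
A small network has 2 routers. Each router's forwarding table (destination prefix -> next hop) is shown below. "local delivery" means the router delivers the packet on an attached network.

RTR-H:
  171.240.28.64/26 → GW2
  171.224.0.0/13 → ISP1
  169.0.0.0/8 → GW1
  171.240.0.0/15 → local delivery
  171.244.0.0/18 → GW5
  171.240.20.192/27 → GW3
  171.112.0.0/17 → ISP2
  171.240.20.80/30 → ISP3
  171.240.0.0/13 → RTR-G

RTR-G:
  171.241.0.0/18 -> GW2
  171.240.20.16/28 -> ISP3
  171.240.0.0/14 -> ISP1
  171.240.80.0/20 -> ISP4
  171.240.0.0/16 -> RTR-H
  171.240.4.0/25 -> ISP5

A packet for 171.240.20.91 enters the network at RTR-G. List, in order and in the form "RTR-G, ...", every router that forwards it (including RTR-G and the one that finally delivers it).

RTR-G, RTR-H

At RTR-G: longest match for 171.240.20.91 is 171.240.0.0/16 -> RTR-H
At RTR-H: longest match for 171.240.20.91 is 171.240.0.0/15 -> local delivery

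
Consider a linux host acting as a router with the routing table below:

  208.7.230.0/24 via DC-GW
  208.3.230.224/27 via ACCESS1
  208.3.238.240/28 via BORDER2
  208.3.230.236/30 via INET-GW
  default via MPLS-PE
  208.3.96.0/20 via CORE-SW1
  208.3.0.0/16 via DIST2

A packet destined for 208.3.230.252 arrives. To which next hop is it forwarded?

Routes whose prefix contains 208.3.230.252:
  0.0.0.0/0 (default, matches everything) -> MPLS-PE
  208.3.0.0/16 (208.3.0.0 - 208.3.255.255) -> DIST2
  208.3.230.224/27 (208.3.230.224 - 208.3.230.255) -> ACCESS1
More-specific entries that do NOT match:
  208.3.230.236/30 (208.3.230.236 - 208.3.230.239) does not contain 208.3.230.252
  208.3.238.240/28 (208.3.238.240 - 208.3.238.255) does not contain 208.3.230.252
Longest matching prefix is /27 -> next hop ACCESS1.

ACCESS1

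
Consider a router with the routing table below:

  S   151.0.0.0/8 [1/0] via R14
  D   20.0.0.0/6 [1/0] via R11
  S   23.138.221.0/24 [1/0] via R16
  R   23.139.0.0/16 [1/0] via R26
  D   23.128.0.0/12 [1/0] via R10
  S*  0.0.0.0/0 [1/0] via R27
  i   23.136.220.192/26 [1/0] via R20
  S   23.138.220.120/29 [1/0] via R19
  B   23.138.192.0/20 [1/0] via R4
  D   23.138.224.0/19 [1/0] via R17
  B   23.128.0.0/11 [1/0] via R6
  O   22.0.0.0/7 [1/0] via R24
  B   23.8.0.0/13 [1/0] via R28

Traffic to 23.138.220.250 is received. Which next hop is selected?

R10

Routes whose prefix contains 23.138.220.250:
  0.0.0.0/0 (default, matches everything) -> R27
  20.0.0.0/6 (20.0.0.0 - 23.255.255.255) -> R11
  22.0.0.0/7 (22.0.0.0 - 23.255.255.255) -> R24
  23.128.0.0/11 (23.128.0.0 - 23.159.255.255) -> R6
  23.128.0.0/12 (23.128.0.0 - 23.143.255.255) -> R10
More-specific entries that do NOT match:
  23.138.220.120/29 (23.138.220.120 - 23.138.220.127) does not contain 23.138.220.250
  23.136.220.192/26 (23.136.220.192 - 23.136.220.255) does not contain 23.138.220.250
  23.138.221.0/24 (23.138.221.0 - 23.138.221.255) does not contain 23.138.220.250
  23.138.192.0/20 (23.138.192.0 - 23.138.207.255) does not contain 23.138.220.250
  23.138.224.0/19 (23.138.224.0 - 23.138.255.255) does not contain 23.138.220.250
  23.139.0.0/16 (23.139.0.0 - 23.139.255.255) does not contain 23.138.220.250
  23.8.0.0/13 (23.8.0.0 - 23.15.255.255) does not contain 23.138.220.250
Longest matching prefix is /12 -> next hop R10.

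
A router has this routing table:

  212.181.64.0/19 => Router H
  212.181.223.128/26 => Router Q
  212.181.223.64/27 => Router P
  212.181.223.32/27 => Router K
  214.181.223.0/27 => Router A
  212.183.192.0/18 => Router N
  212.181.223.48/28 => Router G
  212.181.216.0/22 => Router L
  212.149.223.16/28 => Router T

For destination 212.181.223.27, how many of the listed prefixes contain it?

No listed prefix contains 212.181.223.27.
Total matching entries: 0.

0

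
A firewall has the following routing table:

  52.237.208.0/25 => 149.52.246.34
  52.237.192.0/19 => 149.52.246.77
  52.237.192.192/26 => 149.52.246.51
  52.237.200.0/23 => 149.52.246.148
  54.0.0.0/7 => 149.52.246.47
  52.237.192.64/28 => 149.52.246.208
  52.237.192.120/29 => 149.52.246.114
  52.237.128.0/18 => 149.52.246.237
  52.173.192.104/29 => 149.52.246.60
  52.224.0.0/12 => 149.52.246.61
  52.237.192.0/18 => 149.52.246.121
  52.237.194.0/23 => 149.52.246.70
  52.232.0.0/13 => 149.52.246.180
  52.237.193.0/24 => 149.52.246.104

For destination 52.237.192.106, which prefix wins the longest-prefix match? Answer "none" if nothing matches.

52.237.192.0/19

Entries matching 52.237.192.106:
  52.224.0.0/12 (52.224.0.0 - 52.239.255.255)
  52.232.0.0/13 (52.232.0.0 - 52.239.255.255)
  52.237.192.0/18 (52.237.192.0 - 52.237.255.255)
  52.237.192.0/19 (52.237.192.0 - 52.237.223.255)
Most specific is 52.237.192.0/19.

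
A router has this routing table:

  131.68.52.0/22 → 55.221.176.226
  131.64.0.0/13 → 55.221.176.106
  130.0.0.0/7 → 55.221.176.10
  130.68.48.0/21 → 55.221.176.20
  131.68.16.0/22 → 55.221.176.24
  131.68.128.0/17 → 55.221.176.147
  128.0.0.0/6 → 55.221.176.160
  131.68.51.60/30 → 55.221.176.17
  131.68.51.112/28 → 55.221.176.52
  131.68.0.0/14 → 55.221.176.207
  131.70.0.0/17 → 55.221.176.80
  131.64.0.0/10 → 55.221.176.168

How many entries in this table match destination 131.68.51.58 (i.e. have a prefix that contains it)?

Prefixes containing 131.68.51.58:
  128.0.0.0/6 (128.0.0.0 - 131.255.255.255)
  130.0.0.0/7 (130.0.0.0 - 131.255.255.255)
  131.64.0.0/10 (131.64.0.0 - 131.127.255.255)
  131.64.0.0/13 (131.64.0.0 - 131.71.255.255)
  131.68.0.0/14 (131.68.0.0 - 131.71.255.255)
Total matching entries: 5.

5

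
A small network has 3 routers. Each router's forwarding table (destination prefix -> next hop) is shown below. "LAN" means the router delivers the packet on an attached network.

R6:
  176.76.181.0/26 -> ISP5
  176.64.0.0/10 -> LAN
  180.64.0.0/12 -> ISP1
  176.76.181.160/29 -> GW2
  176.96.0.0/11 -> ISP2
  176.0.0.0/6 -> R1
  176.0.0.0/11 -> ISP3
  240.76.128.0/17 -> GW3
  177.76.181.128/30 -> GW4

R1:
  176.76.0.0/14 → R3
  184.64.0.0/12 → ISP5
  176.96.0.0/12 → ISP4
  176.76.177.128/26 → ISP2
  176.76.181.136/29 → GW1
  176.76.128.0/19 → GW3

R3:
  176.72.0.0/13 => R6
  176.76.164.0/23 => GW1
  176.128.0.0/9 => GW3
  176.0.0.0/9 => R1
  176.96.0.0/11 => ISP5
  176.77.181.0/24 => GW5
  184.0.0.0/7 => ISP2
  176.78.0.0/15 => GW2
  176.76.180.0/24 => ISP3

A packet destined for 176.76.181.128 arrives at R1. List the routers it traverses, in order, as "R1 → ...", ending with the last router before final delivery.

R1 → R3 → R6

At R1: longest match for 176.76.181.128 is 176.76.0.0/14 -> R3
At R3: longest match for 176.76.181.128 is 176.72.0.0/13 -> R6
At R6: longest match for 176.76.181.128 is 176.64.0.0/10 -> LAN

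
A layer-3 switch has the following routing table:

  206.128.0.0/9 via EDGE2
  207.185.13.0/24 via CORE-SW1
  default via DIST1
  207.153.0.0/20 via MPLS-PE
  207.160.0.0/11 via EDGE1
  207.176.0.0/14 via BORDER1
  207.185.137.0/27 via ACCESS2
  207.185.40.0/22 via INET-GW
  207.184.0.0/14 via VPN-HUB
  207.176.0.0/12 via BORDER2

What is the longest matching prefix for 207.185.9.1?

207.184.0.0/14

Entries matching 207.185.9.1:
  0.0.0.0/0 (default, matches everything)
  207.160.0.0/11 (207.160.0.0 - 207.191.255.255)
  207.176.0.0/12 (207.176.0.0 - 207.191.255.255)
  207.184.0.0/14 (207.184.0.0 - 207.187.255.255)
Most specific is 207.184.0.0/14.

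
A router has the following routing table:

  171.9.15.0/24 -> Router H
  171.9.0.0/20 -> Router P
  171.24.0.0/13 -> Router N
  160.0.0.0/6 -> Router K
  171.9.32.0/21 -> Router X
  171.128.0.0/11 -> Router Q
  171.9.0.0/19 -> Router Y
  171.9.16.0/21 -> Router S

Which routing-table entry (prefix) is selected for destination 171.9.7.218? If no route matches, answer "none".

171.9.0.0/20

Entries matching 171.9.7.218:
  171.9.0.0/19 (171.9.0.0 - 171.9.31.255)
  171.9.0.0/20 (171.9.0.0 - 171.9.15.255)
Most specific is 171.9.0.0/20.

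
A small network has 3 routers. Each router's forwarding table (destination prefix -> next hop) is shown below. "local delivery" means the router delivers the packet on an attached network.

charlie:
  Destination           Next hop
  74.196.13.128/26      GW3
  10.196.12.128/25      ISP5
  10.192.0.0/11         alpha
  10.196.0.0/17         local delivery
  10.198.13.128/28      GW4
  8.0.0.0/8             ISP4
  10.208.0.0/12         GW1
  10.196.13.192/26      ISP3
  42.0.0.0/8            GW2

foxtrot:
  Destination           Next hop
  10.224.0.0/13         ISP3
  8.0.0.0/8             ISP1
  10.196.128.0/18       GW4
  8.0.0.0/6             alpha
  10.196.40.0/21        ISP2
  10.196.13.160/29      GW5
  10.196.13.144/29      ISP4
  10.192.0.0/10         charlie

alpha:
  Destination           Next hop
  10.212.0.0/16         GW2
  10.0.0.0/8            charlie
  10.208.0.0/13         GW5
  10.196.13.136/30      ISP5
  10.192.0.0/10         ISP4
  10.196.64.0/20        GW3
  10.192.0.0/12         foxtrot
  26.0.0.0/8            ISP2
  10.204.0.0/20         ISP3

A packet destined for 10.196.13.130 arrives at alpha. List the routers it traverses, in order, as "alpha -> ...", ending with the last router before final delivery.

alpha -> foxtrot -> charlie

At alpha: longest match for 10.196.13.130 is 10.192.0.0/12 -> foxtrot
At foxtrot: longest match for 10.196.13.130 is 10.192.0.0/10 -> charlie
At charlie: longest match for 10.196.13.130 is 10.196.0.0/17 -> local delivery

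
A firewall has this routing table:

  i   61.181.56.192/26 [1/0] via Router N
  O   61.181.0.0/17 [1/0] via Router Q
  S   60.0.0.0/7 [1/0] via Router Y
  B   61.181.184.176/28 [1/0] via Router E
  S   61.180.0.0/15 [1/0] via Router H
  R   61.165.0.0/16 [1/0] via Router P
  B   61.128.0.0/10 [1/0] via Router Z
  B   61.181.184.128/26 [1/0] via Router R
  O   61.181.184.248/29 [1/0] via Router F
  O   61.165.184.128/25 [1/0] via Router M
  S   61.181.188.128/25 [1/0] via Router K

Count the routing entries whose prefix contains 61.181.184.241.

3

Prefixes containing 61.181.184.241:
  60.0.0.0/7 (60.0.0.0 - 61.255.255.255)
  61.128.0.0/10 (61.128.0.0 - 61.191.255.255)
  61.180.0.0/15 (61.180.0.0 - 61.181.255.255)
Total matching entries: 3.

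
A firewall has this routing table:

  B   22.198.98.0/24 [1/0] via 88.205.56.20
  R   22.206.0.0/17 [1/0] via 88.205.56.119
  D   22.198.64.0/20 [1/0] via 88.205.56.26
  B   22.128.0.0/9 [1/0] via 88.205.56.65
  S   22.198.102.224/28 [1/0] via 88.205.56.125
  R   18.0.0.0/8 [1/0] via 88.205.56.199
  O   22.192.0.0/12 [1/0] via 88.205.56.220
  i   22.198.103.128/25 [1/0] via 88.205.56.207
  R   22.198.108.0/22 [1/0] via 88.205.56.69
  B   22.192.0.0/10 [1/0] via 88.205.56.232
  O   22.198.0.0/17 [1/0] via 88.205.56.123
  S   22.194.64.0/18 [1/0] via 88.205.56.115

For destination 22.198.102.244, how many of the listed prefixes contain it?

4

Prefixes containing 22.198.102.244:
  22.128.0.0/9 (22.128.0.0 - 22.255.255.255)
  22.192.0.0/10 (22.192.0.0 - 22.255.255.255)
  22.192.0.0/12 (22.192.0.0 - 22.207.255.255)
  22.198.0.0/17 (22.198.0.0 - 22.198.127.255)
Total matching entries: 4.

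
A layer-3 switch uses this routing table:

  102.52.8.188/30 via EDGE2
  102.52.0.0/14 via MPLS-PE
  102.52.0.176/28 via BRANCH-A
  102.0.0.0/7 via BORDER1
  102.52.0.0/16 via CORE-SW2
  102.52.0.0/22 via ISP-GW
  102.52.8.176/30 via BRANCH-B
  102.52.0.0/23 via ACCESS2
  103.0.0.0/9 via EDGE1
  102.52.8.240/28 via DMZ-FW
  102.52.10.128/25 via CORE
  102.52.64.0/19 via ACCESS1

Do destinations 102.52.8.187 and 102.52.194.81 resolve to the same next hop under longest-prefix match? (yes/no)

yes

102.52.8.187: longest match 102.52.0.0/16 -> CORE-SW2
102.52.194.81: longest match 102.52.0.0/16 -> CORE-SW2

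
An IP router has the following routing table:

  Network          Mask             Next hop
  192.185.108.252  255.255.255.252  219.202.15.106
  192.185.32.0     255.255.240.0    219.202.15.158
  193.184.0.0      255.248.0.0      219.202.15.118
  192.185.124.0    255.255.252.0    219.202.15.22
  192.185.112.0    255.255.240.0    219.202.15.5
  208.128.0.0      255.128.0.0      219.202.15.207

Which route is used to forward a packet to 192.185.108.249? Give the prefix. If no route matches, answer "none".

192.185.108.249 is outside every listed prefix and there is no default route.

none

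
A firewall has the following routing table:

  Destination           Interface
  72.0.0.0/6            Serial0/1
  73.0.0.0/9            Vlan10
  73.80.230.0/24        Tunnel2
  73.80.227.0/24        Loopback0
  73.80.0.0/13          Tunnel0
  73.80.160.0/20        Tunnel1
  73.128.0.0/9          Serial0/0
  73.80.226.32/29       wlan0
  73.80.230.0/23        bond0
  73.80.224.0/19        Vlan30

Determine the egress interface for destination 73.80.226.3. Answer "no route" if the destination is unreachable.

Routes whose prefix contains 73.80.226.3:
  72.0.0.0/6 (72.0.0.0 - 75.255.255.255) -> Serial0/1
  73.0.0.0/9 (73.0.0.0 - 73.127.255.255) -> Vlan10
  73.80.0.0/13 (73.80.0.0 - 73.87.255.255) -> Tunnel0
  73.80.224.0/19 (73.80.224.0 - 73.80.255.255) -> Vlan30
More-specific entries that do NOT match:
  73.80.226.32/29 (73.80.226.32 - 73.80.226.39) does not contain 73.80.226.3
  73.80.230.0/24 (73.80.230.0 - 73.80.230.255) does not contain 73.80.226.3
  73.80.227.0/24 (73.80.227.0 - 73.80.227.255) does not contain 73.80.226.3
  73.80.230.0/23 (73.80.230.0 - 73.80.231.255) does not contain 73.80.226.3
  73.80.160.0/20 (73.80.160.0 - 73.80.175.255) does not contain 73.80.226.3
Longest matching prefix is /19 -> interface Vlan30.

Vlan30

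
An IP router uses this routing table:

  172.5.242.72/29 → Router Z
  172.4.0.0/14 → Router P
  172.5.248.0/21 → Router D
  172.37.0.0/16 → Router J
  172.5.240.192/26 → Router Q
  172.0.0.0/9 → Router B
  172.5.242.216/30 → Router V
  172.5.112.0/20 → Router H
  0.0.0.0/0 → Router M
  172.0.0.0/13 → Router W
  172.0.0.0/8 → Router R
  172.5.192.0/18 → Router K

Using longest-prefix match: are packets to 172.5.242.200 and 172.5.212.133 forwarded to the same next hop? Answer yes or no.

yes

172.5.242.200: longest match 172.5.192.0/18 -> Router K
172.5.212.133: longest match 172.5.192.0/18 -> Router K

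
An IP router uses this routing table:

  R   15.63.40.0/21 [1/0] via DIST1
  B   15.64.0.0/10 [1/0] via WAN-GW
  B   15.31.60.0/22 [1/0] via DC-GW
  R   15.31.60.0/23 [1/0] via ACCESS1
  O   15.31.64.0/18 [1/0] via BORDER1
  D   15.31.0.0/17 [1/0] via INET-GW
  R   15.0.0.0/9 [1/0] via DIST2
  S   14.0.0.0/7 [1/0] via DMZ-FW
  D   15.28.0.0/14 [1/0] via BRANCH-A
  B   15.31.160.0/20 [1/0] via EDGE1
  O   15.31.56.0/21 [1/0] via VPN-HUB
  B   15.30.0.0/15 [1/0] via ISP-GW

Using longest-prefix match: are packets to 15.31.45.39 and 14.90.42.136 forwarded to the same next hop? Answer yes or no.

15.31.45.39: longest match 15.31.0.0/17 -> INET-GW
14.90.42.136: longest match 14.0.0.0/7 -> DMZ-FW

no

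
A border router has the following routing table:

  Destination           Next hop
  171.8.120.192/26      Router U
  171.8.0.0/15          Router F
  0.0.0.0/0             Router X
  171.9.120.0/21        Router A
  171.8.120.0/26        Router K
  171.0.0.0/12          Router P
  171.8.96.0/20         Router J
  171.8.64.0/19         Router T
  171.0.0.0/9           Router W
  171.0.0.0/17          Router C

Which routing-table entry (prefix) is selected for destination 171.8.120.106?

Entries matching 171.8.120.106:
  0.0.0.0/0 (default, matches everything)
  171.0.0.0/9 (171.0.0.0 - 171.127.255.255)
  171.0.0.0/12 (171.0.0.0 - 171.15.255.255)
  171.8.0.0/15 (171.8.0.0 - 171.9.255.255)
Most specific is 171.8.0.0/15.

171.8.0.0/15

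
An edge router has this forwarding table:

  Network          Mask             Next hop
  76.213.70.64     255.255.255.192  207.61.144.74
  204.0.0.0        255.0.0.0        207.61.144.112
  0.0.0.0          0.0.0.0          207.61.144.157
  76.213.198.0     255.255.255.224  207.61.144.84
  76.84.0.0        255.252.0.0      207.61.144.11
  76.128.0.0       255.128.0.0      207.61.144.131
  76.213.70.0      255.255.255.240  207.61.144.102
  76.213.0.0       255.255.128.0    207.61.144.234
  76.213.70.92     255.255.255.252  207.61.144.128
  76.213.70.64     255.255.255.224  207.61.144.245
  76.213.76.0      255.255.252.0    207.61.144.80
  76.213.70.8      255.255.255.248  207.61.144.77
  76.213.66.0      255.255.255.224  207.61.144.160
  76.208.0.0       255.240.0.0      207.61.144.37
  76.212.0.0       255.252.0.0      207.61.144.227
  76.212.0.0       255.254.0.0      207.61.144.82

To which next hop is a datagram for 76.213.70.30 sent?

207.61.144.234

Routes whose prefix contains 76.213.70.30:
  0.0.0.0/0 (default, matches everything) -> 207.61.144.157
  76.128.0.0/9 (76.128.0.0 - 76.255.255.255) -> 207.61.144.131
  76.208.0.0/12 (76.208.0.0 - 76.223.255.255) -> 207.61.144.37
  76.212.0.0/14 (76.212.0.0 - 76.215.255.255) -> 207.61.144.227
  76.212.0.0/15 (76.212.0.0 - 76.213.255.255) -> 207.61.144.82
  76.213.0.0/17 (76.213.0.0 - 76.213.127.255) -> 207.61.144.234
More-specific entries that do NOT match:
  76.213.70.92/30 (76.213.70.92 - 76.213.70.95) does not contain 76.213.70.30
  76.213.70.8/29 (76.213.70.8 - 76.213.70.15) does not contain 76.213.70.30
  76.213.70.0/28 (76.213.70.0 - 76.213.70.15) does not contain 76.213.70.30
  76.213.198.0/27 (76.213.198.0 - 76.213.198.31) does not contain 76.213.70.30
  76.213.70.64/27 (76.213.70.64 - 76.213.70.95) does not contain 76.213.70.30
  76.213.66.0/27 (76.213.66.0 - 76.213.66.31) does not contain 76.213.70.30
  76.213.70.64/26 (76.213.70.64 - 76.213.70.127) does not contain 76.213.70.30
  76.213.76.0/22 (76.213.76.0 - 76.213.79.255) does not contain 76.213.70.30
Longest matching prefix is /17 -> next hop 207.61.144.234.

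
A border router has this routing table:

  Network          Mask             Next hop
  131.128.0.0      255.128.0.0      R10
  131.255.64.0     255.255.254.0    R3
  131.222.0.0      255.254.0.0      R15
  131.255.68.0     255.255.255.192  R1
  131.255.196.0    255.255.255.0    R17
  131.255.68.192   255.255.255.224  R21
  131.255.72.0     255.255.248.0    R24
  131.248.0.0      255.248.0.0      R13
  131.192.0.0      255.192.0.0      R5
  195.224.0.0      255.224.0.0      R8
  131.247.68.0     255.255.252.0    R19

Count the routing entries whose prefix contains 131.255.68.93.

3

Prefixes containing 131.255.68.93:
  131.128.0.0/9 (131.128.0.0 - 131.255.255.255)
  131.192.0.0/10 (131.192.0.0 - 131.255.255.255)
  131.248.0.0/13 (131.248.0.0 - 131.255.255.255)
Total matching entries: 3.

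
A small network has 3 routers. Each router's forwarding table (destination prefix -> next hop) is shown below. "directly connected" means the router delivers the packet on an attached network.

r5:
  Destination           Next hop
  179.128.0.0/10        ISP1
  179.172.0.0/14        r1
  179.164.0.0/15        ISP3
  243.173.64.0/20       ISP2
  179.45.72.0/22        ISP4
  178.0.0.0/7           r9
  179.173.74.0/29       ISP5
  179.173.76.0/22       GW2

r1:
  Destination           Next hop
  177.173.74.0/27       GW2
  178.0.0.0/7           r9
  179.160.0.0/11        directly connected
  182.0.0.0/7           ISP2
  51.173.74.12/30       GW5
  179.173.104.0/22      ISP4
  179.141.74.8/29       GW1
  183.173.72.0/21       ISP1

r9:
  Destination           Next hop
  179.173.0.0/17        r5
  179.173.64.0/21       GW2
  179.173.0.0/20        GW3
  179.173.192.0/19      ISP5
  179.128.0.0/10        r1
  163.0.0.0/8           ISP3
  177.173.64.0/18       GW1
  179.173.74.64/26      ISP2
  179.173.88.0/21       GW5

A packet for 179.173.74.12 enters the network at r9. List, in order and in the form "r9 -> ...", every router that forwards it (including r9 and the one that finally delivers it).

At r9: longest match for 179.173.74.12 is 179.173.0.0/17 -> r5
At r5: longest match for 179.173.74.12 is 179.172.0.0/14 -> r1
At r1: longest match for 179.173.74.12 is 179.160.0.0/11 -> directly connected

r9 -> r5 -> r1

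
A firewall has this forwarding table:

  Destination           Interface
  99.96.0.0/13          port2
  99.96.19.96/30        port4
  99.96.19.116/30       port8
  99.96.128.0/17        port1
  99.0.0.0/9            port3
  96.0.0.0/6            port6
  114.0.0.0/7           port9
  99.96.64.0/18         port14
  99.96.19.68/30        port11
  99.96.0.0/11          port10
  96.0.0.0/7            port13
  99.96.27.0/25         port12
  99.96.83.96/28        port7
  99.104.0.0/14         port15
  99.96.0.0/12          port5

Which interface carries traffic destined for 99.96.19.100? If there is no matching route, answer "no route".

port2

Routes whose prefix contains 99.96.19.100:
  96.0.0.0/6 (96.0.0.0 - 99.255.255.255) -> port6
  99.0.0.0/9 (99.0.0.0 - 99.127.255.255) -> port3
  99.96.0.0/11 (99.96.0.0 - 99.127.255.255) -> port10
  99.96.0.0/12 (99.96.0.0 - 99.111.255.255) -> port5
  99.96.0.0/13 (99.96.0.0 - 99.103.255.255) -> port2
More-specific entries that do NOT match:
  99.96.19.96/30 (99.96.19.96 - 99.96.19.99) does not contain 99.96.19.100
  99.96.19.116/30 (99.96.19.116 - 99.96.19.119) does not contain 99.96.19.100
  99.96.19.68/30 (99.96.19.68 - 99.96.19.71) does not contain 99.96.19.100
  99.96.83.96/28 (99.96.83.96 - 99.96.83.111) does not contain 99.96.19.100
  99.96.27.0/25 (99.96.27.0 - 99.96.27.127) does not contain 99.96.19.100
  99.96.64.0/18 (99.96.64.0 - 99.96.127.255) does not contain 99.96.19.100
  99.96.128.0/17 (99.96.128.0 - 99.96.255.255) does not contain 99.96.19.100
  99.104.0.0/14 (99.104.0.0 - 99.107.255.255) does not contain 99.96.19.100
Longest matching prefix is /13 -> interface port2.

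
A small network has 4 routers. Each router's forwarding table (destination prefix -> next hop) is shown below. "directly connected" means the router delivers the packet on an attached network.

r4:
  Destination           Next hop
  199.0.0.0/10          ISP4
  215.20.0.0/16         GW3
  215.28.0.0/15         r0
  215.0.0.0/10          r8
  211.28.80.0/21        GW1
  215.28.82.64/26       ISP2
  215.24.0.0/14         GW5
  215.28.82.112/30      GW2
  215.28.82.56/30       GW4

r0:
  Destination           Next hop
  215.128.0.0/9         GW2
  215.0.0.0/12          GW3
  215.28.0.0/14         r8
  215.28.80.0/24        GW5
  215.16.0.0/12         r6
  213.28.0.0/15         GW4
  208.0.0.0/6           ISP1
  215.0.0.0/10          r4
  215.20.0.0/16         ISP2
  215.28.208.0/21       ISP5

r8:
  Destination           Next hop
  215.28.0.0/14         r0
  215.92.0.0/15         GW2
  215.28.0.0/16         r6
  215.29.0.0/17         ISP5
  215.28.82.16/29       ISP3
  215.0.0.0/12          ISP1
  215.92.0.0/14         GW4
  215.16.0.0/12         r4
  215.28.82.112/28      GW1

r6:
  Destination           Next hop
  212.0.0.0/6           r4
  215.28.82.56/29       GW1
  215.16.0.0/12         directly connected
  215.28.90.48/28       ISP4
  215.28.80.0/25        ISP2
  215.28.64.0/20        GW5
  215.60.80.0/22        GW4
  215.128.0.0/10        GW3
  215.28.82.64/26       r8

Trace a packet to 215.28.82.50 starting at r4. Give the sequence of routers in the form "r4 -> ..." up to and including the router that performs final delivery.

r4 -> r0 -> r8 -> r6

At r4: longest match for 215.28.82.50 is 215.28.0.0/15 -> r0
At r0: longest match for 215.28.82.50 is 215.28.0.0/14 -> r8
At r8: longest match for 215.28.82.50 is 215.28.0.0/16 -> r6
At r6: longest match for 215.28.82.50 is 215.16.0.0/12 -> directly connected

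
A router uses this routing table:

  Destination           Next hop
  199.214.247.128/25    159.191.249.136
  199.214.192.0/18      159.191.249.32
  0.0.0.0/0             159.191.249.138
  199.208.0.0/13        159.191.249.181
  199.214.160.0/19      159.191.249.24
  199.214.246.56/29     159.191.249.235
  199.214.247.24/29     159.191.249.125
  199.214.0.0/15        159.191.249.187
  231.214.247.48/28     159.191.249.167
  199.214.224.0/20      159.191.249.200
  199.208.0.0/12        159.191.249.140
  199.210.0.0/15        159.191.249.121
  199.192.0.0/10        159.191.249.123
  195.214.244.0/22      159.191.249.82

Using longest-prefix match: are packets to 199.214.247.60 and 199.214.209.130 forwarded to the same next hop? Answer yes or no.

yes

199.214.247.60: longest match 199.214.192.0/18 -> 159.191.249.32
199.214.209.130: longest match 199.214.192.0/18 -> 159.191.249.32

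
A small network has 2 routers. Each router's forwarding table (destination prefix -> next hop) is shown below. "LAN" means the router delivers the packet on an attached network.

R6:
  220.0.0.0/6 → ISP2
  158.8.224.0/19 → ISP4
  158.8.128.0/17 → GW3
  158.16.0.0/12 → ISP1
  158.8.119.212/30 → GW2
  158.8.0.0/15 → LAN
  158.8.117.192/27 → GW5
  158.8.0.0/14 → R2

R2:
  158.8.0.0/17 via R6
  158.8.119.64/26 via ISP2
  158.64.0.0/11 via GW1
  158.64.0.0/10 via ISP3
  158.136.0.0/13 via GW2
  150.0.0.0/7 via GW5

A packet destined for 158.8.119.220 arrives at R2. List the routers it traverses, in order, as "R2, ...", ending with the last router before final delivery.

At R2: longest match for 158.8.119.220 is 158.8.0.0/17 -> R6
At R6: longest match for 158.8.119.220 is 158.8.0.0/15 -> LAN

R2, R6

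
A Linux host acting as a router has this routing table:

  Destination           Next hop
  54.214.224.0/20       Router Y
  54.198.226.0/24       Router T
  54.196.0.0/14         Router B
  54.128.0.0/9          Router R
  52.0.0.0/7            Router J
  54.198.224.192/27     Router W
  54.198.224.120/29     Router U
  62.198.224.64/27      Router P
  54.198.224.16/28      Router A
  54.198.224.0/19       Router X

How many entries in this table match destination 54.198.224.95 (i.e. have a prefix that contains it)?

Prefixes containing 54.198.224.95:
  54.128.0.0/9 (54.128.0.0 - 54.255.255.255)
  54.196.0.0/14 (54.196.0.0 - 54.199.255.255)
  54.198.224.0/19 (54.198.224.0 - 54.198.255.255)
Total matching entries: 3.

3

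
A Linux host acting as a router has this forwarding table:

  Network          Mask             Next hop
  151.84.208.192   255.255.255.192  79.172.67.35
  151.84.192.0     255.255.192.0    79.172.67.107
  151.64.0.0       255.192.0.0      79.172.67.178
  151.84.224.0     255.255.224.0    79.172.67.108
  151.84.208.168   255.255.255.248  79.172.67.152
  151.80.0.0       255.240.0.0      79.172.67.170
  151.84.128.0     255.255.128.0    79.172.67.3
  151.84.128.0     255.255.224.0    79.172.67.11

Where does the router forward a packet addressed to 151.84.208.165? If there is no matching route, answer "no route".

79.172.67.107

Routes whose prefix contains 151.84.208.165:
  151.64.0.0/10 (151.64.0.0 - 151.127.255.255) -> 79.172.67.178
  151.80.0.0/12 (151.80.0.0 - 151.95.255.255) -> 79.172.67.170
  151.84.128.0/17 (151.84.128.0 - 151.84.255.255) -> 79.172.67.3
  151.84.192.0/18 (151.84.192.0 - 151.84.255.255) -> 79.172.67.107
More-specific entries that do NOT match:
  151.84.208.168/29 (151.84.208.168 - 151.84.208.175) does not contain 151.84.208.165
  151.84.208.192/26 (151.84.208.192 - 151.84.208.255) does not contain 151.84.208.165
  151.84.224.0/19 (151.84.224.0 - 151.84.255.255) does not contain 151.84.208.165
  151.84.128.0/19 (151.84.128.0 - 151.84.159.255) does not contain 151.84.208.165
Longest matching prefix is /18 -> next hop 79.172.67.107.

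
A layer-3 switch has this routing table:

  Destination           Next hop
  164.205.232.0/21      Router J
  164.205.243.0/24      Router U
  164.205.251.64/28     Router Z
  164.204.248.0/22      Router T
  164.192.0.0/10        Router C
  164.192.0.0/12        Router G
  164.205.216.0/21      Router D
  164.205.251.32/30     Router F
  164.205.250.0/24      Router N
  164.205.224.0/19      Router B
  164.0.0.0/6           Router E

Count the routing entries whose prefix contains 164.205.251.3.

Prefixes containing 164.205.251.3:
  164.0.0.0/6 (164.0.0.0 - 167.255.255.255)
  164.192.0.0/10 (164.192.0.0 - 164.255.255.255)
  164.192.0.0/12 (164.192.0.0 - 164.207.255.255)
  164.205.224.0/19 (164.205.224.0 - 164.205.255.255)
Total matching entries: 4.

4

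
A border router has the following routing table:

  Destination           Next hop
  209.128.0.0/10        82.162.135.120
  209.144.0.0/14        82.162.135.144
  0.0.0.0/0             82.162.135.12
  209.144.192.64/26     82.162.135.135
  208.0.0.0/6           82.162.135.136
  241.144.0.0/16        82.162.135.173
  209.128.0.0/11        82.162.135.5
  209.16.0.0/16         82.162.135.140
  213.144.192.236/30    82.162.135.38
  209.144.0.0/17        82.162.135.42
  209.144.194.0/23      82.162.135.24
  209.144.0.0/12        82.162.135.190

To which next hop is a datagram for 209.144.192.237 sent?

82.162.135.144

Routes whose prefix contains 209.144.192.237:
  0.0.0.0/0 (default, matches everything) -> 82.162.135.12
  208.0.0.0/6 (208.0.0.0 - 211.255.255.255) -> 82.162.135.136
  209.128.0.0/10 (209.128.0.0 - 209.191.255.255) -> 82.162.135.120
  209.128.0.0/11 (209.128.0.0 - 209.159.255.255) -> 82.162.135.5
  209.144.0.0/12 (209.144.0.0 - 209.159.255.255) -> 82.162.135.190
  209.144.0.0/14 (209.144.0.0 - 209.147.255.255) -> 82.162.135.144
More-specific entries that do NOT match:
  213.144.192.236/30 (213.144.192.236 - 213.144.192.239) does not contain 209.144.192.237
  209.144.192.64/26 (209.144.192.64 - 209.144.192.127) does not contain 209.144.192.237
  209.144.194.0/23 (209.144.194.0 - 209.144.195.255) does not contain 209.144.192.237
  209.144.0.0/17 (209.144.0.0 - 209.144.127.255) does not contain 209.144.192.237
  241.144.0.0/16 (241.144.0.0 - 241.144.255.255) does not contain 209.144.192.237
  209.16.0.0/16 (209.16.0.0 - 209.16.255.255) does not contain 209.144.192.237
Longest matching prefix is /14 -> next hop 82.162.135.144.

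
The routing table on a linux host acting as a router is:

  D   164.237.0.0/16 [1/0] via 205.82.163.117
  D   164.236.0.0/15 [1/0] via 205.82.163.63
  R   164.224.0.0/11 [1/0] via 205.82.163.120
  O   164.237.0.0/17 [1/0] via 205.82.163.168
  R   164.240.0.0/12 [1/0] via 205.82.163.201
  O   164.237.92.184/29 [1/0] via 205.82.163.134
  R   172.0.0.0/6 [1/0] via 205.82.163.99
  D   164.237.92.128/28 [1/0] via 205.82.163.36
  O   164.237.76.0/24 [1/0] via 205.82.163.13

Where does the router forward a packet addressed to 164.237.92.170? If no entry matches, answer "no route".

Routes whose prefix contains 164.237.92.170:
  164.224.0.0/11 (164.224.0.0 - 164.255.255.255) -> 205.82.163.120
  164.236.0.0/15 (164.236.0.0 - 164.237.255.255) -> 205.82.163.63
  164.237.0.0/16 (164.237.0.0 - 164.237.255.255) -> 205.82.163.117
  164.237.0.0/17 (164.237.0.0 - 164.237.127.255) -> 205.82.163.168
More-specific entries that do NOT match:
  164.237.92.184/29 (164.237.92.184 - 164.237.92.191) does not contain 164.237.92.170
  164.237.92.128/28 (164.237.92.128 - 164.237.92.143) does not contain 164.237.92.170
  164.237.76.0/24 (164.237.76.0 - 164.237.76.255) does not contain 164.237.92.170
Longest matching prefix is /17 -> next hop 205.82.163.168.

205.82.163.168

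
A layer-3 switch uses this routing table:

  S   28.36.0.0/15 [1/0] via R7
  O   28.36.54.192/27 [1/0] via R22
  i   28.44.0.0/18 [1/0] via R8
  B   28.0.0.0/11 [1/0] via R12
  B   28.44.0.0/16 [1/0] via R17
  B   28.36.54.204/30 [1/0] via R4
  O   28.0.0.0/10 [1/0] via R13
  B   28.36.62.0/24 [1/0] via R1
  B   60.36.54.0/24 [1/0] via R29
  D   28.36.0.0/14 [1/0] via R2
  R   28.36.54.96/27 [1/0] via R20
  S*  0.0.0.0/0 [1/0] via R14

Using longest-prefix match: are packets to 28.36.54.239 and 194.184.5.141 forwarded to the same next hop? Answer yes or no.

28.36.54.239: longest match 28.36.0.0/15 -> R7
194.184.5.141: longest match 0.0.0.0/0 -> R14

no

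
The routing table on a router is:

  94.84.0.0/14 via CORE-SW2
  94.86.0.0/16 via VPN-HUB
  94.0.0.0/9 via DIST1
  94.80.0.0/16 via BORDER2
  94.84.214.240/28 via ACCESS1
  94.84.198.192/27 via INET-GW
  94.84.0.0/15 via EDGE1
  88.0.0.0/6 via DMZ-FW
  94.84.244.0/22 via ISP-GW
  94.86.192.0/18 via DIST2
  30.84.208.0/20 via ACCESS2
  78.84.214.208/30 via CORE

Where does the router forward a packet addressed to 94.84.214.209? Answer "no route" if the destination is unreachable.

Routes whose prefix contains 94.84.214.209:
  94.0.0.0/9 (94.0.0.0 - 94.127.255.255) -> DIST1
  94.84.0.0/14 (94.84.0.0 - 94.87.255.255) -> CORE-SW2
  94.84.0.0/15 (94.84.0.0 - 94.85.255.255) -> EDGE1
More-specific entries that do NOT match:
  78.84.214.208/30 (78.84.214.208 - 78.84.214.211) does not contain 94.84.214.209
  94.84.214.240/28 (94.84.214.240 - 94.84.214.255) does not contain 94.84.214.209
  94.84.198.192/27 (94.84.198.192 - 94.84.198.223) does not contain 94.84.214.209
  94.84.244.0/22 (94.84.244.0 - 94.84.247.255) does not contain 94.84.214.209
  30.84.208.0/20 (30.84.208.0 - 30.84.223.255) does not contain 94.84.214.209
  94.86.192.0/18 (94.86.192.0 - 94.86.255.255) does not contain 94.84.214.209
  94.86.0.0/16 (94.86.0.0 - 94.86.255.255) does not contain 94.84.214.209
  94.80.0.0/16 (94.80.0.0 - 94.80.255.255) does not contain 94.84.214.209
Longest matching prefix is /15 -> next hop EDGE1.

EDGE1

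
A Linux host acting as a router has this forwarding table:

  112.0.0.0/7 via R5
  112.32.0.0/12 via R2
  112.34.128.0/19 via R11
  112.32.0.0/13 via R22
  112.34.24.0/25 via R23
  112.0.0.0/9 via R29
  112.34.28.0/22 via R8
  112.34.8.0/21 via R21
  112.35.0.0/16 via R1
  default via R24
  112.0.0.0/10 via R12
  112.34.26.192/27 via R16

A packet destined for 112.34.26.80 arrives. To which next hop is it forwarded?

Routes whose prefix contains 112.34.26.80:
  0.0.0.0/0 (default, matches everything) -> R24
  112.0.0.0/7 (112.0.0.0 - 113.255.255.255) -> R5
  112.0.0.0/9 (112.0.0.0 - 112.127.255.255) -> R29
  112.0.0.0/10 (112.0.0.0 - 112.63.255.255) -> R12
  112.32.0.0/12 (112.32.0.0 - 112.47.255.255) -> R2
  112.32.0.0/13 (112.32.0.0 - 112.39.255.255) -> R22
More-specific entries that do NOT match:
  112.34.26.192/27 (112.34.26.192 - 112.34.26.223) does not contain 112.34.26.80
  112.34.24.0/25 (112.34.24.0 - 112.34.24.127) does not contain 112.34.26.80
  112.34.28.0/22 (112.34.28.0 - 112.34.31.255) does not contain 112.34.26.80
  112.34.8.0/21 (112.34.8.0 - 112.34.15.255) does not contain 112.34.26.80
  112.34.128.0/19 (112.34.128.0 - 112.34.159.255) does not contain 112.34.26.80
  112.35.0.0/16 (112.35.0.0 - 112.35.255.255) does not contain 112.34.26.80
Longest matching prefix is /13 -> next hop R22.

R22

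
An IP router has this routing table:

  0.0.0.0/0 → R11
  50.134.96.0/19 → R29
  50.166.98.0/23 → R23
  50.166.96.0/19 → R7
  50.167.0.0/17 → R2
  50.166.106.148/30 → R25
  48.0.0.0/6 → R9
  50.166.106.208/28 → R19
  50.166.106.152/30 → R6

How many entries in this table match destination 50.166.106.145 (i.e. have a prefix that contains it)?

Prefixes containing 50.166.106.145:
  0.0.0.0/0 (default, matches everything)
  48.0.0.0/6 (48.0.0.0 - 51.255.255.255)
  50.166.96.0/19 (50.166.96.0 - 50.166.127.255)
Total matching entries: 3.

3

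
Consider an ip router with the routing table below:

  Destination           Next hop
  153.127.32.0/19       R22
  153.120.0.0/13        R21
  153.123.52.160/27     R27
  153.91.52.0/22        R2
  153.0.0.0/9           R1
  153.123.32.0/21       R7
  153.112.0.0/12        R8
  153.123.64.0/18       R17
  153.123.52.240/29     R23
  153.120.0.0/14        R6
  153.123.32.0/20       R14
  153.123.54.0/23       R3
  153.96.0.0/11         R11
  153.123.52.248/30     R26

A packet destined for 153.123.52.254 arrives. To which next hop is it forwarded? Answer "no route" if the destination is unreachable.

Routes whose prefix contains 153.123.52.254:
  153.0.0.0/9 (153.0.0.0 - 153.127.255.255) -> R1
  153.96.0.0/11 (153.96.0.0 - 153.127.255.255) -> R11
  153.112.0.0/12 (153.112.0.0 - 153.127.255.255) -> R8
  153.120.0.0/13 (153.120.0.0 - 153.127.255.255) -> R21
  153.120.0.0/14 (153.120.0.0 - 153.123.255.255) -> R6
More-specific entries that do NOT match:
  153.123.52.248/30 (153.123.52.248 - 153.123.52.251) does not contain 153.123.52.254
  153.123.52.240/29 (153.123.52.240 - 153.123.52.247) does not contain 153.123.52.254
  153.123.52.160/27 (153.123.52.160 - 153.123.52.191) does not contain 153.123.52.254
  153.123.54.0/23 (153.123.54.0 - 153.123.55.255) does not contain 153.123.52.254
  153.91.52.0/22 (153.91.52.0 - 153.91.55.255) does not contain 153.123.52.254
  153.123.32.0/21 (153.123.32.0 - 153.123.39.255) does not contain 153.123.52.254
  153.123.32.0/20 (153.123.32.0 - 153.123.47.255) does not contain 153.123.52.254
  153.127.32.0/19 (153.127.32.0 - 153.127.63.255) does not contain 153.123.52.254
  153.123.64.0/18 (153.123.64.0 - 153.123.127.255) does not contain 153.123.52.254
Longest matching prefix is /14 -> next hop R6.

R6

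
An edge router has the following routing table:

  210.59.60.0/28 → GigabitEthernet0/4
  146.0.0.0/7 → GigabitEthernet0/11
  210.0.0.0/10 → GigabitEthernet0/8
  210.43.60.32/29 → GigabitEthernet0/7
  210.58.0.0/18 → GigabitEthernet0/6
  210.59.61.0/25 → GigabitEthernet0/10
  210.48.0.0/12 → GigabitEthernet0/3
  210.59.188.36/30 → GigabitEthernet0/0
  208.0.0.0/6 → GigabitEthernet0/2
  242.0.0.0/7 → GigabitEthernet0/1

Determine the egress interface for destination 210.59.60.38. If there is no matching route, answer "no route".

GigabitEthernet0/3

Routes whose prefix contains 210.59.60.38:
  208.0.0.0/6 (208.0.0.0 - 211.255.255.255) -> GigabitEthernet0/2
  210.0.0.0/10 (210.0.0.0 - 210.63.255.255) -> GigabitEthernet0/8
  210.48.0.0/12 (210.48.0.0 - 210.63.255.255) -> GigabitEthernet0/3
More-specific entries that do NOT match:
  210.59.188.36/30 (210.59.188.36 - 210.59.188.39) does not contain 210.59.60.38
  210.43.60.32/29 (210.43.60.32 - 210.43.60.39) does not contain 210.59.60.38
  210.59.60.0/28 (210.59.60.0 - 210.59.60.15) does not contain 210.59.60.38
  210.59.61.0/25 (210.59.61.0 - 210.59.61.127) does not contain 210.59.60.38
  210.58.0.0/18 (210.58.0.0 - 210.58.63.255) does not contain 210.59.60.38
Longest matching prefix is /12 -> interface GigabitEthernet0/3.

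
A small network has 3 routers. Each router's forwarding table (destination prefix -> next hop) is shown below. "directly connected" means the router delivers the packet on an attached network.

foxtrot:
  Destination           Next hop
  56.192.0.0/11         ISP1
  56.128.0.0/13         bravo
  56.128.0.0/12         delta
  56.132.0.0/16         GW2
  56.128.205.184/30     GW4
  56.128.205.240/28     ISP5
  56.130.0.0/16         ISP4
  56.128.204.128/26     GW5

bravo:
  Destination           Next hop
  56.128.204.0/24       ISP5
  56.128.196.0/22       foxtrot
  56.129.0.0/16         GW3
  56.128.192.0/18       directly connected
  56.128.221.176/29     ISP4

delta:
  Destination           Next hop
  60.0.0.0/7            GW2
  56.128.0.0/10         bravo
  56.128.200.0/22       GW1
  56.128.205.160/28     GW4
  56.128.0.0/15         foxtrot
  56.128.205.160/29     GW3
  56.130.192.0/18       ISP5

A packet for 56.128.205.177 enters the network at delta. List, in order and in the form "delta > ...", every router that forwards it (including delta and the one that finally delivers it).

delta > foxtrot > bravo

At delta: longest match for 56.128.205.177 is 56.128.0.0/15 -> foxtrot
At foxtrot: longest match for 56.128.205.177 is 56.128.0.0/13 -> bravo
At bravo: longest match for 56.128.205.177 is 56.128.192.0/18 -> directly connected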